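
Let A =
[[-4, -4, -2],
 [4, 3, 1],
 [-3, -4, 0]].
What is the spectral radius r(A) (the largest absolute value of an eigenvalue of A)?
r(A) ≈ 2.4914

The eigenvalues of A are the roots of its characteristic polynomial. With M = A (coefficients from the trace, the sum of principal 2x2 minors, and det A):
  p(λ) = det(λ I - M) = λ^3 + λ^2 + 2λ - 10.
No integer candidate from the rational root theorem (±divisors of 10) is a root, so the roots are irrational. The cubic discriminant is Δ = -3048 < 0, so there is one real root and a complex-conjugate pair. p(1) = -6 and p(2) = 6 have opposite signs, so a root lies in (1, 2); Newton's method refines it to λ ≈ 1.6111. Dividing out (λ - (1.6111)) leaves approximately λ^2 + 2.6111λ + 6.2068. For λ^2 + 2.6111λ + 6.2068 the discriminant is -18.0094. It is negative, so the remaining roots are the complex-conjugate pair λ ≈ -1.3056 ± 2.1219i. Their product equals the constant term, so |λ|^2 ≈ 6.2068 and |λ| ≈ 2.4914.
Thus the eigenvalues (to 4 decimals) are 1.6111 (modulus 1.6111); -1.3056 ± 2.1219i (modulus 2.4914). The spectral radius is the largest modulus: r(A) ≈ 2.4914. (Cross-check: r(A) ≤ ||A||_2 ≈ 9.1834; equality holds whenever A is normal, though it can also hold for some non-normal A.)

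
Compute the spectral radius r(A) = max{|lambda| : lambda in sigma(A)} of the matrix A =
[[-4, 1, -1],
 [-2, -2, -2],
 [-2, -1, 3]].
r(A) ≈ 3.634

The eigenvalues of A are the roots of its characteristic polynomial. With M = A (coefficients from the trace, the sum of principal 2x2 minors, and det A):
  p(λ) = det(λ I - M) = λ^3 + 3λ^2 - 12λ - 44.
No integer candidate from the rational root theorem (±divisors of 44) is a root, so the roots are irrational. The cubic discriminant is Δ = -10800 < 0, so there is one real root and a complex-conjugate pair. p(3) = -26 and p(4) = 20 have opposite signs, so a root lies in (3, 4); Newton's method refines it to λ ≈ 3.634. Dividing out (λ - (3.634)) leaves approximately λ^2 + 6.634λ + 12.1079. For λ^2 + 6.634λ + 12.1079 the discriminant is -4.4217. It is negative, so the remaining roots are the complex-conjugate pair λ ≈ -3.317 ± 1.0514i. Their product equals the constant term, so |λ|^2 ≈ 12.1079 and |λ| ≈ 3.4796.
Thus the eigenvalues (to 4 decimals) are 3.634 (modulus 3.634); -3.317 ± 1.0514i (modulus 3.4796). The spectral radius is the largest modulus: r(A) ≈ 3.634. (Cross-check: r(A) ≤ ||A||_2 ≈ 4.9591; equality holds whenever A is normal, though it can also hold for some non-normal A.)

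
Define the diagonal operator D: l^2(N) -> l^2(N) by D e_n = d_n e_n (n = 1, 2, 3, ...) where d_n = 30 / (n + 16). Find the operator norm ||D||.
||D|| = 30/17 (attained at n = 1)

For D diagonal, ||D|| = sup_n |d_n| = sup_n 30/(n + 16). This is positive and strictly decreasing in n, so the supremum is attained at n = 1: d_1 = 30/(1 + 16) = 30/17. Hence ||D|| = 30/17.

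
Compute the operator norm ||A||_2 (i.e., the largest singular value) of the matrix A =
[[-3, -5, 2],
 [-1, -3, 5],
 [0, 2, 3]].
||A||_2 ≈ 8.0471 (= sqrt(largest eigenvalue of A^T A))

||A||_2 = sigma_max(A) = sqrt(lambda_max(A^T A)). Form the symmetric matrix M = A^T A =
[[10, 18, -11],
 [18, 38, -19],
 [-11, -19, 38]].
Its characteristic polynomial (trace, sum of principal 2x2 minors, determinant of M give the coefficients) is
  p(λ) = det(λ I - M) = λ^3 - 86λ^2 + 1398λ - 1444.
No integer candidate from the rational root theorem (±divisors of 1444) is a root, so the roots are irrational. The cubic discriminant is Δ = 2920552864 > 0, so there are three distinct real roots. p(1) = -131 and p(2) = 1016 have opposite signs, so a root lies in (1, 2); Newton's method refines it to λ ≈ 1.1074. p(20) = 116 and p(21) = -751 have opposite signs, so a root lies in (20, 21); Newton's method refines it to λ ≈ 20.1372. p(64) = -2084 and p(65) = 701 have opposite signs, so a root lies in (64, 65); Newton's method refines it to λ ≈ 64.7554. Check (Vieta): the three roots sum to 86, matching tr M = 86.
So the eigenvalues of A^T A are ≈ 1.1074, 20.1372, 64.7554 (all ≥ 0, as they must be for A^T A). The largest is λ_max ≈ 64.7554, hence ||A||_2 = sqrt(λ_max) ≈ 8.0471.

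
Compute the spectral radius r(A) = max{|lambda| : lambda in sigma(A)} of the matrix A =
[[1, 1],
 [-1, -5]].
r(A) = (4 + sqrt(32))/2 ≈ 4.8284

The eigenvalues of A are the roots of its characteristic polynomial. With M = A (coefficients from the trace and determinant):
  p(λ) = det(λ I - M) = λ^2 + 4λ - 4.
For λ^2 + 4λ - 4 the discriminant is 32. It is nonnegative but not a perfect square, so the roots are real and irrational: λ = (-4 ± sqrt(32))/2 ≈ 0.8284, -4.8284.
Thus the eigenvalues (to 4 decimals) are 0.8284 (modulus 0.8284); -4.8284 (modulus 4.8284). The spectral radius is the largest modulus: r(A) = (4 + sqrt(32))/2 ≈ 4.8284. (Cross-check: r(A) ≤ ||A||_2 ≈ 5.2361; equality holds whenever A is normal, though it can also hold for some non-normal A.)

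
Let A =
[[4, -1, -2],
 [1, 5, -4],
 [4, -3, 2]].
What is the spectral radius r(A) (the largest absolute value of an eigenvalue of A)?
r(A) ≈ 7.2306

The eigenvalues of A are the roots of its characteristic polynomial. With M = A (coefficients from the trace, the sum of principal 2x2 minors, and det A):
  p(λ) = det(λ I - M) = λ^3 - 11λ^2 + 35λ - 56.
No integer candidate from the rational root theorem (±divisors of 56) is a root, so the roots are irrational. The cubic discriminant is Δ = -18011 < 0, so there is one real root and a complex-conjugate pair. p(7) = -7 and p(8) = 32 have opposite signs, so a root lies in (7, 8); Newton's method refines it to λ ≈ 7.2306. Dividing out (λ - (7.2306)) leaves approximately λ^2 - 3.7694λ + 7.7449. For λ^2 - 3.7694λ + 7.7449 the discriminant is -16.771. It is negative, so the remaining roots are the complex-conjugate pair λ ≈ 1.8847 ± 2.0476i. Their product equals the constant term, so |λ|^2 ≈ 7.7449 and |λ| ≈ 2.783.
Thus the eigenvalues (to 4 decimals) are 7.2306 (modulus 7.2306); 1.8847 ± 2.0476i (modulus 2.783). The spectral radius is the largest modulus: r(A) ≈ 7.2306. (Cross-check: r(A) ≤ ||A||_2 ≈ 7.4769; equality holds whenever A is normal, though it can also hold for some non-normal A.)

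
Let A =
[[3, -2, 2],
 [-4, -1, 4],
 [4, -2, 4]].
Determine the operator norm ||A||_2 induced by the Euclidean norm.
||A||_2 ≈ 7.2337 (= sqrt(largest eigenvalue of A^T A))

||A||_2 = sigma_max(A) = sqrt(lambda_max(A^T A)). Form the symmetric matrix M = A^T A =
[[41, -10, 6],
 [-10, 9, -16],
 [6, -16, 36]].
Its characteristic polynomial (trace, sum of principal 2x2 minors, determinant of M give the coefficients) is
  p(λ) = det(λ I - M) = λ^3 - 86λ^2 + 1777λ - 784.
No integer candidate from the rational root theorem (±divisors of 784) is a root, so the roots are irrational. The cubic discriminant is Δ = 1054782688 > 0, so there are three distinct real roots. p(0) = -784 and p(1) = 908 have opposite signs, so a root lies in (0, 1); Newton's method refines it to λ ≈ 0.451. p(33) = 140 and p(34) = -478 have opposite signs, so a root lies in (33, 34); Newton's method refines it to λ ≈ 33.2226. p(52) = -316 and p(53) = 700 have opposite signs, so a root lies in (52, 53); Newton's method refines it to λ ≈ 52.3265. Check (Vieta): the three roots sum to 86, matching tr M = 86.
So the eigenvalues of A^T A are ≈ 0.451, 33.2226, 52.3265 (all ≥ 0, as they must be for A^T A). The largest is λ_max ≈ 52.3265, hence ||A||_2 = sqrt(λ_max) ≈ 7.2337.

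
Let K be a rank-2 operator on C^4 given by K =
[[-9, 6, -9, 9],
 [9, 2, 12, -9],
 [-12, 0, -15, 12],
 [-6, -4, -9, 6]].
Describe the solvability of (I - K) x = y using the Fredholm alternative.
(I - K) is invertible (det(I - K) = -64 ≠ 0), so for every y in C^4 the equation (I - K) x = y has a unique solution.

K has rank 2 and factors as K = U V^T = u1 v1^T + u2 v2^T with u1 = (-3, 2, -3, -1), v1 = (3, -2, 3, -3), u2 = (0, -3, 3, 3), v2 = (-1, -2, -2, 1) (multiplying out reproduces the displayed K). The nonzero eigenvalues of U V^T coincide with those of the 2 x 2 matrix G = V^T U = [[v1·u1, v1·u2], [v2·u1, v2·u2]] = [[-19, 6], [4, 3]], and by the Sylvester determinant identity det(I_4 - U V^T) = det(I_2 - V^T U) = det([[20, -6], [-4, -2]]) = (20)(-2) - (-6)(-4) = -64. (Direct check: I - K =
[[10, -6, 9, -9],
 [-9, -1, -12, 9],
 [12, 0, 16, -12],
 [6, 4, 9, -5]]
has determinant -64.) The finite-dimensional Fredholm alternative says: either (I - K) is invertible, or ker(I - K) ≠ {0} and then range(I - K) = ker((I - K)^*)^⊥, with dim ker(I - K) = dim ker((I - K)^*). Since det(I - K) ≠ 0, 1 is not an eigenvalue of K and ker(I - K) = {0}, so we are in the first case: for every y there is a unique x = (I - K)^(-1) y. (Explicitly, by the Woodbury identity, (I - U V^T)^(-1) = I + U (I_2 - G)^(-1) V^T.)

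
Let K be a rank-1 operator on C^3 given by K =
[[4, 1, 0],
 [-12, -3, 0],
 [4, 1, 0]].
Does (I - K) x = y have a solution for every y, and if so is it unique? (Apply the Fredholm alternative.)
(I - K) is singular (det(I - K) = 0, i.e. 1 ∈ sigma(K)). (I - K) x = y is solvable iff y ⊥ ker((I - K)^*) = span{(4, 1, 0)}, i.e. iff 4y_1 + y_2 = 0. When solvable, the solutions are x = y + c·(1, -3, 1), c arbitrary (ker(I - K) = span{(1, -3, 1)}, dimension 1).

K has rank 1, so it is an outer product K = u v^T: every row of K is a multiple of one row vector. Reading off the entries, u = (1, -3, 1) and v = (4, 1, 0) (row i of K equals u_i·v^T). A rank-one matrix u v^T satisfies K u = u (v·u) and kills the (2)-dimensional subspace v^⊥, so its characteristic polynomial is lambda^2 (lambda - v·u) with v·u = tr K = 1. Hence the eigenvalues of I - K are 1 (multiplicity 2) and 1 - (1) = 0, so det(I - K) = 0. (Direct check: I - K =
[[-3, -1, 0],
 [12, 4, 0],
 [-4, -1, 1]]
has determinant 0.) So 1 is an eigenvalue of K and (I - K) is not invertible. The finite-dimensional Fredholm alternative says: either (I - K) is invertible, or ker(I - K) ≠ {0} and then range(I - K) = ker((I - K)^*)^⊥, with dim ker(I - K) = dim ker((I - K)^*). We are in the second case, so we need both kernels. Kernel of I - K: (I - K) u = u - u (v·u) = u - u = 0, so ker(I - K) = span{u} = span{(1, -3, 1)} (it is exactly 1-dimensional because rank(I - K) = 2). Kernel of the adjoint: K is real, so (I - K)^* = I - K^T = I - v u^T, and (I - v u^T) v = v - v (u·v) = 0; hence ker((I - K)^*) = span{v} = span{(4, 1, 0)}. Therefore (I - K) x = y is solvable iff <y, v> = 0, i.e. iff 4y_1 + y_2 = 0. When this holds, K y = u (v·y) = 0, so (I - K) y = y and x = y is a particular solution; the full solution set is the line x = y + c·u = y + c·(1, -3, 1), c ∈ C.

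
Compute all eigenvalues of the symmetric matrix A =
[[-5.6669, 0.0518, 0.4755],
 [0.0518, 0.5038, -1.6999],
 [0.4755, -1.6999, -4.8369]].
sigma(A) ≈ {-6, -5, 1}

A is real symmetric, so its spectrum consists of real eigenvalues. Expanding the characteristic polynomial of the displayed matrix gives
  det(λ I - A) = p(λ) = λ^3 + (10)λ^2 + (19)λ + (-30).
Solving p(λ) = 0 yields eigenvalues ≈ -6, -5, 1. (A is shown rounded to 4 decimals, so these recover the underlying integer eigenvalues to within that precision.)
Verification: the trace of A = -10 equals the sum of eigenvalues -10, and det(A) ≈ 30.0000 matches the eigenvalue product 30.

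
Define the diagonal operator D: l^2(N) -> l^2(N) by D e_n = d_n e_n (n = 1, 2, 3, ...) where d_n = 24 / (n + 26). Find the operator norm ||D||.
||D|| = 8/9 (attained at n = 1)

For D diagonal, ||D|| = sup_n |d_n| = sup_n 24/(n + 26). This is positive and strictly decreasing in n, so the supremum is attained at n = 1: d_1 = 24/(1 + 26) = 8/9. Hence ||D|| = 8/9.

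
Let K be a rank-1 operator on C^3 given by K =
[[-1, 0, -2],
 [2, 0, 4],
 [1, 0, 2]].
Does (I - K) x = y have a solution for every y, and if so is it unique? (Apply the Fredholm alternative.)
(I - K) is singular (det(I - K) = 0, i.e. 1 ∈ sigma(K)). (I - K) x = y is solvable iff y ⊥ ker((I - K)^*) = span{(-1, 0, -2)}, i.e. iff -y_1 - 2y_3 = 0. When solvable, the solutions are x = y + c·(1, -2, -1), c arbitrary (ker(I - K) = span{(1, -2, -1)}, dimension 1).

K has rank 1, so it is an outer product K = u v^T: every row of K is a multiple of one row vector. Reading off the entries, u = (1, -2, -1) and v = (-1, 0, -2) (row i of K equals u_i·v^T). A rank-one matrix u v^T satisfies K u = u (v·u) and kills the (2)-dimensional subspace v^⊥, so its characteristic polynomial is lambda^2 (lambda - v·u) with v·u = tr K = 1. Hence the eigenvalues of I - K are 1 (multiplicity 2) and 1 - (1) = 0, so det(I - K) = 0. (Direct check: I - K =
[[2, 0, 2],
 [-2, 1, -4],
 [-1, 0, -1]]
has determinant 0.) So 1 is an eigenvalue of K and (I - K) is not invertible. The finite-dimensional Fredholm alternative says: either (I - K) is invertible, or ker(I - K) ≠ {0} and then range(I - K) = ker((I - K)^*)^⊥, with dim ker(I - K) = dim ker((I - K)^*). We are in the second case, so we need both kernels. Kernel of I - K: (I - K) u = u - u (v·u) = u - u = 0, so ker(I - K) = span{u} = span{(1, -2, -1)} (it is exactly 1-dimensional because rank(I - K) = 2). Kernel of the adjoint: K is real, so (I - K)^* = I - K^T = I - v u^T, and (I - v u^T) v = v - v (u·v) = 0; hence ker((I - K)^*) = span{v} = span{(-1, 0, -2)}. Therefore (I - K) x = y is solvable iff <y, v> = 0, i.e. iff -y_1 - 2y_3 = 0. When this holds, K y = u (v·y) = 0, so (I - K) y = y and x = y is a particular solution; the full solution set is the line x = y + c·u = y + c·(1, -2, -1), c ∈ C.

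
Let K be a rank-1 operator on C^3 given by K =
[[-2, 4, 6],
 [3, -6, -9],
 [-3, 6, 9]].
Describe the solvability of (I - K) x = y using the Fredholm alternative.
(I - K) is singular (det(I - K) = 0, i.e. 1 ∈ sigma(K)). (I - K) x = y is solvable iff y ⊥ ker((I - K)^*) = span{(1, -2, -3)}, i.e. iff y_1 - 2y_2 - 3y_3 = 0. When solvable, the solutions are x = y + c·(-2, 3, -3), c arbitrary (ker(I - K) = span{(-2, 3, -3)}, dimension 1).

K has rank 1, so it is an outer product K = u v^T: every row of K is a multiple of one row vector. Reading off the entries, u = (-2, 3, -3) and v = (1, -2, -3) (row i of K equals u_i·v^T). A rank-one matrix u v^T satisfies K u = u (v·u) and kills the (2)-dimensional subspace v^⊥, so its characteristic polynomial is lambda^2 (lambda - v·u) with v·u = tr K = 1. Hence the eigenvalues of I - K are 1 (multiplicity 2) and 1 - (1) = 0, so det(I - K) = 0. (Direct check: I - K =
[[3, -4, -6],
 [-3, 7, 9],
 [3, -6, -8]]
has determinant 0.) So 1 is an eigenvalue of K and (I - K) is not invertible. The finite-dimensional Fredholm alternative says: either (I - K) is invertible, or ker(I - K) ≠ {0} and then range(I - K) = ker((I - K)^*)^⊥, with dim ker(I - K) = dim ker((I - K)^*). We are in the second case, so we need both kernels. Kernel of I - K: (I - K) u = u - u (v·u) = u - u = 0, so ker(I - K) = span{u} = span{(-2, 3, -3)} (it is exactly 1-dimensional because rank(I - K) = 2). Kernel of the adjoint: K is real, so (I - K)^* = I - K^T = I - v u^T, and (I - v u^T) v = v - v (u·v) = 0; hence ker((I - K)^*) = span{v} = span{(1, -2, -3)}. Therefore (I - K) x = y is solvable iff <y, v> = 0, i.e. iff y_1 - 2y_2 - 3y_3 = 0. When this holds, K y = u (v·y) = 0, so (I - K) y = y and x = y is a particular solution; the full solution set is the line x = y + c·u = y + c·(-2, 3, -3), c ∈ C.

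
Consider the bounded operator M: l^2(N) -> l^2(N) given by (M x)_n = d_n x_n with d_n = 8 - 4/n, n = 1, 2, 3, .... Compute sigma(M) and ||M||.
sigma(M) = {8 - 4/n : n ≥ 1} ∪ {8}; ||M|| = 8

A bounded diagonal operator on l^2 with diagonal entries d_n has spectrum equal to the closure of {d_n : n ≥ 1}: every d_n is an eigenvalue (with eigenvector e_n), so {d_n} ⊂ sigma(M); the spectrum is closed, so its closure is too; and for lambda not in the closure, (M - lambda I) has bounded inverse (the diagonal entries 1/(d_n - lambda) are bounded). For our sequence d_n = 8 - 4/n, n = 1, 2, 3, ...:
  - {d_n} = {8 - 4/n : n ≥ 1}; the only limit point is 8
  - closure = {8 - 4/n : n ≥ 1} ∪ {8}
For the norm: a diagonal operator has ||M|| = sup_n |d_n|. Here d_n = 8 - 4/n increases monotonically from d_1 = 4 toward 8, with all terms in [4, 8); so sup_n |d_n| = 8 (the supremum is the limit, not attained). So ||M|| = 8.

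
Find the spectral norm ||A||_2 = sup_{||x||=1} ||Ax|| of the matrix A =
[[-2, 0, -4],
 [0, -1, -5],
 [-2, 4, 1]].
||A||_2 ≈ 6.7239 (= sqrt(largest eigenvalue of A^T A))

||A||_2 = sigma_max(A) = sqrt(lambda_max(A^T A)). Form the symmetric matrix M = A^T A =
[[8, -8, 6],
 [-8, 17, 9],
 [6, 9, 42]].
Its characteristic polynomial (trace, sum of principal 2x2 minors, determinant of M give the coefficients) is
  p(λ) = det(λ I - M) = λ^3 - 67λ^2 + 1005λ - 900.
No integer candidate from the rational root theorem (±divisors of 900) is a root, so the roots are irrational. The cubic discriminant is Δ = 459911925 > 0, so there are three distinct real roots. p(0) = -900 and p(1) = 39 have opposite signs, so a root lies in (0, 1); Newton's method refines it to λ ≈ 0.9555. p(20) = 400 and p(21) = -81 have opposite signs, so a root lies in (20, 21); Newton's method refines it to λ ≈ 20.8331. p(45) = -225 and p(46) = 894 have opposite signs, so a root lies in (45, 46); Newton's method refines it to λ ≈ 45.2114. Check (Vieta): the three roots sum to 67, matching tr M = 67.
So the eigenvalues of A^T A are ≈ 0.9555, 20.8331, 45.2114 (all ≥ 0, as they must be for A^T A). The largest is λ_max ≈ 45.2114, hence ||A||_2 = sqrt(λ_max) ≈ 6.7239.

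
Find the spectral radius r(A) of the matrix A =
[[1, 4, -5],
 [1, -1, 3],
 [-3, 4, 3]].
r(A) = (1 + sqrt(137))/2 ≈ 6.3523

The eigenvalues of A are the roots of its characteristic polynomial. With M = A (coefficients from the trace, the sum of principal 2x2 minors, and det A):
  p(λ) = det(λ I - M) = λ^3 - 3λ^2 - 32λ + 68.
By the rational root theorem any rational root is an integer divisor of 68. Testing λ = 2: p(2) = 8 - 12 - 64 + 68 = 0, so λ = 2 is a root. Dividing out (λ - 2) leaves p(λ) = (λ - 2)(λ^2 - λ - 34). For λ^2 - λ - 34 the discriminant is 137. It is nonnegative but not a perfect square, so the roots are real and irrational: λ = (1 ± sqrt(137))/2 ≈ 6.3523, -5.3523.
Thus the eigenvalues (to 4 decimals) are 6.3523 (modulus 6.3523); -5.3523 (modulus 5.3523); 2 (modulus 2). The spectral radius is the largest modulus: r(A) = (1 + sqrt(137))/2 ≈ 6.3523. (Cross-check: r(A) ≤ ||A||_2 ≈ 7.1187; equality holds whenever A is normal, though it can also hold for some non-normal A.)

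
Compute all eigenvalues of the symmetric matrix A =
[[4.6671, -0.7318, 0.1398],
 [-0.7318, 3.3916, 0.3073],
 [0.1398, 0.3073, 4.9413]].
sigma(A) ≈ {3, 5} (5 with multiplicity 2)

A is real symmetric, so its spectrum consists of real eigenvalues. Expanding the characteristic polynomial of the displayed matrix gives
  det(λ I - A) = p(λ) = λ^3 + (-13)λ^2 + (55)λ + (-75).
Solving p(λ) = 0 yields eigenvalues ≈ 3, 5, 5. (A is shown rounded to 4 decimals, so these recover the underlying integer eigenvalues to within that precision.)
Verification: the trace of A = 13 equals the sum of eigenvalues 13, and det(A) ≈ 74.9994 matches the eigenvalue product 75.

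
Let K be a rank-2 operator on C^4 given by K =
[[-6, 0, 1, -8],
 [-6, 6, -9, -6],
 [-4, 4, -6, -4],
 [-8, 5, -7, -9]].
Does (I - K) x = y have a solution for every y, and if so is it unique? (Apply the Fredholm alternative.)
(I - K) is invertible (det(I - K) = 12 ≠ 0), so for every y in C^4 the equation (I - K) x = y has a unique solution.

K has rank 2 and factors as K = U V^T = u1 v1^T + u2 v2^T with u1 = (-2, 0, 0, -1), v1 = (2, 1, -2, 3), u2 = (1, 3, 2, 3), v2 = (-2, 2, -3, -2) (multiplying out reproduces the displayed K). The nonzero eigenvalues of U V^T coincide with those of the 2 x 2 matrix G = V^T U = [[v1·u1, v1·u2], [v2·u1, v2·u2]] = [[-7, 10], [6, -8]], and by the Sylvester determinant identity det(I_4 - U V^T) = det(I_2 - V^T U) = det([[8, -10], [-6, 9]]) = (8)(9) - (-10)(-6) = 12. (Direct check: I - K =
[[7, 0, -1, 8],
 [6, -5, 9, 6],
 [4, -4, 7, 4],
 [8, -5, 7, 10]]
has determinant 12.) The finite-dimensional Fredholm alternative says: either (I - K) is invertible, or ker(I - K) ≠ {0} and then range(I - K) = ker((I - K)^*)^⊥, with dim ker(I - K) = dim ker((I - K)^*). Since det(I - K) ≠ 0, 1 is not an eigenvalue of K and ker(I - K) = {0}, so we are in the first case: for every y there is a unique x = (I - K)^(-1) y. (Explicitly, by the Woodbury identity, (I - U V^T)^(-1) = I + U (I_2 - G)^(-1) V^T.)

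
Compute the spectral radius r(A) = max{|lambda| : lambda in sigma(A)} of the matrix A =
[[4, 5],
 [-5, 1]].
r(A) = sqrt(29) ≈ 5.3852

The eigenvalues of A are the roots of its characteristic polynomial. With M = A (coefficients from the trace and determinant):
  p(λ) = det(λ I - M) = λ^2 - 5λ + 29.
For λ^2 - 5λ + 29 the discriminant is -91. It is negative, so the roots are the complex-conjugate pair λ = 5/2 ± (sqrt(91)/2) i ≈ 2.5 ± 4.7697i. For a conjugate pair the product of the roots equals the constant term, so |λ|^2 = 29 and |λ| = sqrt(29) ≈ 5.3852.
Thus the eigenvalues (to 4 decimals) are 2.5 ± 4.7697i (modulus 5.3852). The spectral radius is the largest modulus: r(A) = sqrt(29) ≈ 5.3852. (Cross-check: r(A) ≤ ||A||_2 ≈ 7.0902; equality holds whenever A is normal, though it can also hold for some non-normal A.)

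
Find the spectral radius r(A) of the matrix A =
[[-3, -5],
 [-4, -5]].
r(A) = (8 + sqrt(84))/2 ≈ 8.5826

The eigenvalues of A are the roots of its characteristic polynomial. With M = A (coefficients from the trace and determinant):
  p(λ) = det(λ I - M) = λ^2 + 8λ - 5.
For λ^2 + 8λ - 5 the discriminant is 84. It is nonnegative but not a perfect square, so the roots are real and irrational: λ = (-8 ± sqrt(84))/2 ≈ 0.5826, -8.5826.
Thus the eigenvalues (to 4 decimals) are 0.5826 (modulus 0.5826); -8.5826 (modulus 8.5826). The spectral radius is the largest modulus: r(A) = (8 + sqrt(84))/2 ≈ 8.5826. (Cross-check: r(A) ≤ ||A||_2 ≈ 8.6409; equality holds whenever A is normal, though it can also hold for some non-normal A.)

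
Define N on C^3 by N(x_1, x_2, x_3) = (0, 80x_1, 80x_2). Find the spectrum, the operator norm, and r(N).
sigma(N) = {0}; ||N|| = 80; r(N) = 0. (N is nilpotent with N^3 = 0.)

On C^3, N is a strictly lower-triangular matrix with 80 on the subdiagonal and zeros elsewhere, so its characteristic polynomial is lambda^3 and every eigenvalue is 0: sigma(N) = {0}. For the operator norm, N e_i = 80e_{i+1} for i = 1, ..., 2 and N e_3 = 0, so the singular values of N are 80 (with multiplicity 2) and 0; hence ||N|| = 80. The spectral radius r(N) = max|lambda| = 0. Note ||N|| > r(N) — characteristic of non-normal nilpotent operators. Indeed N^3 = 0.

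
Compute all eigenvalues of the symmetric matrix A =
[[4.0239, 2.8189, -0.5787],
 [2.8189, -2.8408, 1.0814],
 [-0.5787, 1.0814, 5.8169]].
sigma(A) ≈ {-4, 5, 6}

A is real symmetric, so its spectrum consists of real eigenvalues. Expanding the characteristic polynomial of the displayed matrix gives
  det(λ I - A) = p(λ) = λ^3 + (-7)λ^2 + (-14)λ + (119.9982).
Solving p(λ) = 0 yields eigenvalues ≈ -4, 5, 6. (A is shown rounded to 4 decimals, so these recover the underlying integer eigenvalues to within that precision.)
Verification: the trace of A = 7 equals the sum of eigenvalues 7, and det(A) ≈ -119.9982 matches the eigenvalue product -120.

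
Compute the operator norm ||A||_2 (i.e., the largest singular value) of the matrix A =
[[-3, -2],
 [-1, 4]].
||A||_2 = sqrt((30 + sqrt(116))/2) ≈ 4.515 (= sqrt(largest eigenvalue of A^T A))

||A||_2 = sigma_max(A) = sqrt(lambda_max(A^T A)). Form the symmetric matrix M = A^T A =
[[10, 2],
 [2, 20]].
Its characteristic polynomial (trace, determinant of M give the coefficients) is
  p(λ) = det(λ I - M) = λ^2 - 30λ + 196.
For λ^2 - 30λ + 196 the discriminant is 116. It is nonnegative but not a perfect square, so the roots are real and irrational: λ = (30 ± sqrt(116))/2 ≈ 20.3852, 9.6148.
So the eigenvalues of A^T A are ≈ 9.6148, 20.3852 (all ≥ 0, as they must be for A^T A). The largest is λ_max = (30 + sqrt(116))/2 ≈ 20.3852, hence ||A||_2 = sqrt(λ_max) = sqrt((30 + sqrt(116))/2) ≈ 4.515.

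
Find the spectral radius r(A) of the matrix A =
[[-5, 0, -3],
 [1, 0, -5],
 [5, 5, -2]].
r(A) ≈ 6.1475

The eigenvalues of A are the roots of its characteristic polynomial. With M = A (coefficients from the trace, the sum of principal 2x2 minors, and det A):
  p(λ) = det(λ I - M) = λ^3 + 7λ^2 + 50λ + 140.
No integer candidate from the rational root theorem (±divisors of 140) is a root, so the roots are irrational. The cubic discriminant is Δ = -216780 < 0, so there is one real root and a complex-conjugate pair. p(-4) = -12 and p(-3) = 26 have opposite signs, so a root lies in (-4, -3); Newton's method refines it to λ ≈ -3.7045. Dividing out (λ - (-3.7045)) leaves approximately λ^2 + 3.2955λ + 37.7918. For λ^2 + 3.2955λ + 37.7918 the discriminant is -140.307. It is negative, so the remaining roots are the complex-conjugate pair λ ≈ -1.6477 ± 5.9226i. Their product equals the constant term, so |λ|^2 ≈ 37.7918 and |λ| ≈ 6.1475.
Thus the eigenvalues (to 4 decimals) are -3.7045 (modulus 3.7045); -1.6477 ± 5.9226i (modulus 6.1475). The spectral radius is the largest modulus: r(A) ≈ 6.1475. (Cross-check: r(A) ≤ ||A||_2 ≈ 8.1942; equality holds whenever A is normal, though it can also hold for some non-normal A.)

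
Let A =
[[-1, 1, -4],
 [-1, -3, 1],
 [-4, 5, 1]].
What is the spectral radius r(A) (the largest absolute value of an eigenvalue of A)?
r(A) ≈ 4.7218

The eigenvalues of A are the roots of its characteristic polynomial. With M = A (coefficients from the trace, the sum of principal 2x2 minors, and det A):
  p(λ) = det(λ I - M) = λ^3 + 3λ^2 - 21λ - 73.
No integer candidate from the rational root theorem (±divisors of 73) is a root, so the roots are irrational. The cubic discriminant is Δ = -12204 < 0, so there is one real root and a complex-conjugate pair. p(4) = -45 and p(5) = 22 have opposite signs, so a root lies in (4, 5); Newton's method refines it to λ ≈ 4.7218. Dividing out (λ - (4.7218)) leaves approximately λ^2 + 7.7218λ + 15.4603. For λ^2 + 7.7218λ + 15.4603 the discriminant is -2.2157. It is negative, so the remaining roots are the complex-conjugate pair λ ≈ -3.8609 ± 0.7443i. Their product equals the constant term, so |λ|^2 ≈ 15.4603 and |λ| ≈ 3.932.
Thus the eigenvalues (to 4 decimals) are 4.7218 (modulus 4.7218); -3.8609 ± 0.7443i (modulus 3.932). The spectral radius is the largest modulus: r(A) ≈ 4.7218. (Cross-check: r(A) ≤ ||A||_2 ≈ 6.8156; equality holds whenever A is normal, though it can also hold for some non-normal A.)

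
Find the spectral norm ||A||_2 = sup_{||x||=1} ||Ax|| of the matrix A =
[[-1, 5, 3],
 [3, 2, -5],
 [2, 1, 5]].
||A||_2 ≈ 7.9408 (= sqrt(largest eigenvalue of A^T A))

||A||_2 = sigma_max(A) = sqrt(lambda_max(A^T A)). Form the symmetric matrix M = A^T A =
[[14, 3, -8],
 [3, 30, 10],
 [-8, 10, 59]].
Its characteristic polynomial (trace, sum of principal 2x2 minors, determinant of M give the coefficients) is
  p(λ) = det(λ I - M) = λ^3 - 103λ^2 + 2843λ - 20449.
No integer candidate from the rational root theorem (±divisors of 20449) is a root, so the roots are irrational. The cubic discriminant is Δ = 946961872 > 0, so there are three distinct real roots. p(11) = -308 and p(12) = 563 have opposite signs, so a root lies in (11, 12); Newton's method refines it to λ ≈ 11.336. p(28) = 355 and p(29) = -236 have opposite signs, so a root lies in (28, 29); Newton's method refines it to λ ≈ 28.6077. p(63) = -100 and p(64) = 1759 have opposite signs, so a root lies in (63, 64); Newton's method refines it to λ ≈ 63.0563. Check (Vieta): the three roots sum to 103, matching tr M = 103.
So the eigenvalues of A^T A are ≈ 11.336, 28.6077, 63.0563 (all ≥ 0, as they must be for A^T A). The largest is λ_max ≈ 63.0563, hence ||A||_2 = sqrt(λ_max) ≈ 7.9408.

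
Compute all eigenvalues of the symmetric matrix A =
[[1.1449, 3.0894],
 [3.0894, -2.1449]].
sigma(A) ≈ {-4, 3}

A is real symmetric, so its spectrum consists of real eigenvalues. Expanding the characteristic polynomial of the displayed matrix gives
  det(λ I - A) = p(λ) = λ^2 + (1)λ + (-12).
Solving p(λ) = 0 yields eigenvalues ≈ -4, 3. (A is shown rounded to 4 decimals, so these recover the underlying integer eigenvalues to within that precision.)
Verification: the trace of A = -1 equals the sum of eigenvalues -1, and det(A) ≈ -12.0001 matches the eigenvalue product -12.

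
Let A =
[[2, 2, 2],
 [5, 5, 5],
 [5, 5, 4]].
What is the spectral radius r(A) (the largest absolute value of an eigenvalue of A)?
r(A) = (11 + sqrt(149))/2 ≈ 11.6033

The eigenvalues of A are the roots of its characteristic polynomial. With M = A (coefficients from the trace, the sum of principal 2x2 minors, and det A):
  p(λ) = det(λ I - M) = λ^3 - 11λ^2 - 7λ.
The constant term is 0, so λ = 0 is a root. Dividing out λ leaves p(λ) = λ(λ^2 - 11λ - 7). For λ^2 - 11λ - 7 the discriminant is 149. It is nonnegative but not a perfect square, so the roots are real and irrational: λ = (11 ± sqrt(149))/2 ≈ 11.6033, -0.6033.
Thus the eigenvalues (to 4 decimals) are 11.6033 (modulus 11.6033); -0.6033 (modulus 0.6033); 0 (modulus 0). The spectral radius is the largest modulus: r(A) = (11 + sqrt(149))/2 ≈ 11.6033. (Cross-check: r(A) ≤ ||A||_2 ≈ 12.3539; equality holds whenever A is normal, though it can also hold for some non-normal A.)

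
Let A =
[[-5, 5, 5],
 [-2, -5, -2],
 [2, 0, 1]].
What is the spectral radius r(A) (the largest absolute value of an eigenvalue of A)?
r(A) ≈ 5.9243

The eigenvalues of A are the roots of its characteristic polynomial. With M = A (coefficients from the trace, the sum of principal 2x2 minors, and det A):
  p(λ) = det(λ I - M) = λ^3 + 9λ^2 + 15λ - 65.
No integer candidate from the rational root theorem (±divisors of 65) is a root, so the roots are irrational. The cubic discriminant is Δ = -77760 < 0, so there is one real root and a complex-conjugate pair. p(1) = -40 and p(2) = 9 have opposite signs, so a root lies in (1, 2); Newton's method refines it to λ ≈ 1.852. Dividing out (λ - (1.852)) leaves approximately λ^2 + 10.852λ + 35.0976. For λ^2 + 10.852λ + 35.0976 the discriminant is -22.6251. It is negative, so the remaining roots are the complex-conjugate pair λ ≈ -5.426 ± 2.3783i. Their product equals the constant term, so |λ|^2 ≈ 35.0976 and |λ| ≈ 5.9243.
Thus the eigenvalues (to 4 decimals) are 1.852 (modulus 1.852); -5.426 ± 2.3783i (modulus 5.9243). The spectral radius is the largest modulus: r(A) ≈ 5.9243. (Cross-check: r(A) ≤ ||A||_2 ≈ 9.3112; equality holds whenever A is normal, though it can also hold for some non-normal A.)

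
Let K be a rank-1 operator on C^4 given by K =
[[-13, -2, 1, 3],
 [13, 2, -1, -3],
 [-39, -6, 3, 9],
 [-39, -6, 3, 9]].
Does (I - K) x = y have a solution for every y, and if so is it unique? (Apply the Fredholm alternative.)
(I - K) is singular (det(I - K) = 0, i.e. 1 ∈ sigma(K)). (I - K) x = y is solvable iff y ⊥ ker((I - K)^*) = span{(-13, -2, 1, 3)}, i.e. iff -13y_1 - 2y_2 + y_3 + 3y_4 = 0. When solvable, the solutions are x = y + c·(1, -1, 3, 3), c arbitrary (ker(I - K) = span{(1, -1, 3, 3)}, dimension 1).

K has rank 1, so it is an outer product K = u v^T: every row of K is a multiple of one row vector. Reading off the entries, u = (1, -1, 3, 3) and v = (-13, -2, 1, 3) (row i of K equals u_i·v^T). A rank-one matrix u v^T satisfies K u = u (v·u) and kills the (3)-dimensional subspace v^⊥, so its characteristic polynomial is lambda^3 (lambda - v·u) with v·u = tr K = 1. Hence the eigenvalues of I - K are 1 (multiplicity 3) and 1 - (1) = 0, so det(I - K) = 0. (Direct check: I - K =
[[14, 2, -1, -3],
 [-13, -1, 1, 3],
 [39, 6, -2, -9],
 [39, 6, -3, -8]]
has determinant 0.) So 1 is an eigenvalue of K and (I - K) is not invertible. The finite-dimensional Fredholm alternative says: either (I - K) is invertible, or ker(I - K) ≠ {0} and then range(I - K) = ker((I - K)^*)^⊥, with dim ker(I - K) = dim ker((I - K)^*). We are in the second case, so we need both kernels. Kernel of I - K: (I - K) u = u - u (v·u) = u - u = 0, so ker(I - K) = span{u} = span{(1, -1, 3, 3)} (it is exactly 1-dimensional because rank(I - K) = 3). Kernel of the adjoint: K is real, so (I - K)^* = I - K^T = I - v u^T, and (I - v u^T) v = v - v (u·v) = 0; hence ker((I - K)^*) = span{v} = span{(-13, -2, 1, 3)}. Therefore (I - K) x = y is solvable iff <y, v> = 0, i.e. iff -13y_1 - 2y_2 + y_3 + 3y_4 = 0. When this holds, K y = u (v·y) = 0, so (I - K) y = y and x = y is a particular solution; the full solution set is the line x = y + c·u = y + c·(1, -1, 3, 3), c ∈ C.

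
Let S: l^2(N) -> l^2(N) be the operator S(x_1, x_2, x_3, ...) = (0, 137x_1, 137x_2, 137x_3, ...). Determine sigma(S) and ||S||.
sigma(S) = closed disk {z in C : |z| ≤ 137}; ||S|| = 137

Note S = 137·U where U is the unit right shift (U x)_k = x_{k-1} (with x_0 := 0); so ||S|| = 137||U|| and sigma(S) = 137·sigma(U). ||S x||^2 = sum_{k≥1} |137x_k|^2 = 18769||x||^2, so ||S|| = 137 and sigma(S) ⊂ {|z| ≤ 137}. For any |lambda| < 137, the equation (S - lambda I) x = 0 forces x_1 = 0, then 137x_k = lambda x_{k+1} ⇒ x = 0, so S has no eigenvalues. But (S - lambda I) is not surjective for |lambda| < 137: solving (S - lambda I) x = e_1 would require x_n proportional to (lambda/137)^(-n), which is not in l^2. So every |lambda| < 137 lies in the residual spectrum. The boundary |lambda| = 137 is in the approximate point spectrum (the spectrum is closed). Hence sigma(S) is the closed disk of radius 137.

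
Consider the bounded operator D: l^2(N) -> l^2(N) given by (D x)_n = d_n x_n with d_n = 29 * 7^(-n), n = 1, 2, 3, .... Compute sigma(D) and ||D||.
sigma(D) = {29 * 7^(-n) : n ≥ 1} ∪ {0}; ||D|| = 29/7

A bounded diagonal operator on l^2 with diagonal entries d_n has spectrum equal to the closure of {d_n : n ≥ 1}: every d_n is an eigenvalue (with eigenvector e_n), so {d_n} ⊂ sigma(D); the spectrum is closed, so its closure is too; and for lambda not in the closure, (D - lambda I) has bounded inverse (the diagonal entries 1/(d_n - lambda) are bounded). For our sequence d_n = 29 * 7^(-n), n = 1, 2, 3, ...:
  - {d_n} = {29 * 7^(-n) : n ≥ 1}; the only limit point is 0
  - closure = {29 * 7^(-n) : n ≥ 1} ∪ {0}
For the norm: a diagonal operator has ||D|| = sup_n |d_n|. Here d_n = 29 * 7^(-n) is positive and decreasing, so sup_n |d_n| = d_1 = 29/7. So ||D|| = 29/7.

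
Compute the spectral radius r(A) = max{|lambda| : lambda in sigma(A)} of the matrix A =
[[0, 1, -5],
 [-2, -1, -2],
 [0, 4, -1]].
r(A) = sqrt(19) ≈ 4.3589

The eigenvalues of A are the roots of its characteristic polynomial. With M = A (coefficients from the trace, the sum of principal 2x2 minors, and det A):
  p(λ) = det(λ I - M) = λ^3 + 2λ^2 + 11λ - 38.
By the rational root theorem any rational root is an integer divisor of 38. Testing λ = 2: p(2) = 8 + 8 + 22 - 38 = 0, so λ = 2 is a root. Dividing out (λ - 2) leaves p(λ) = (λ - 2)(λ^2 + 4λ + 19). For λ^2 + 4λ + 19 the discriminant is -60. It is negative, so the roots are the complex-conjugate pair λ = -2 ± (sqrt(60)/2) i ≈ -2 ± 3.873i. For a conjugate pair the product of the roots equals the constant term, so |λ|^2 = 19 and |λ| = sqrt(19) ≈ 4.3589.
Thus the eigenvalues (to 4 decimals) are -2 ± 3.873i (modulus 4.3589); 2 (modulus 2). The spectral radius is the largest modulus: r(A) = sqrt(19) ≈ 4.3589. (Cross-check: r(A) ≤ ||A||_2 ≈ 5.7871; equality holds whenever A is normal, though it can also hold for some non-normal A.)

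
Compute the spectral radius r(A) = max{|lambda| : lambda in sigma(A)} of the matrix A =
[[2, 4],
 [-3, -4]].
r(A) = 2

The eigenvalues of A are the roots of its characteristic polynomial. With M = A (coefficients from the trace and determinant):
  p(λ) = det(λ I - M) = λ^2 + 2λ + 4.
For λ^2 + 2λ + 4 the discriminant is -12. It is negative, so the roots are the complex-conjugate pair λ = -1 ± (sqrt(12)/2) i ≈ -1 ± 1.7321i. For a conjugate pair the product of the roots equals the constant term, so |λ|^2 = 4 and |λ| = sqrt(4) = 2.
Thus the eigenvalues (to 4 decimals) are -1 ± 1.7321i (modulus 2). The spectral radius is the largest modulus: r(A) = 2. (Cross-check: r(A) ≤ ||A||_2 ≈ 6.6814; equality holds whenever A is normal, though it can also hold for some non-normal A.)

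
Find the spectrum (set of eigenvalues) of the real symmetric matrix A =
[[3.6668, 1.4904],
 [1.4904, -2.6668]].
sigma(A) ≈ {-3, 4}

A is real symmetric, so its spectrum consists of real eigenvalues. Expanding the characteristic polynomial of the displayed matrix gives
  det(λ I - A) = p(λ) = λ^2 + (-1)λ + (-12).
Solving p(λ) = 0 yields eigenvalues ≈ -3, 4. (A is shown rounded to 4 decimals, so these recover the underlying integer eigenvalues to within that precision.)
Verification: the trace of A = 1 equals the sum of eigenvalues 1, and det(A) ≈ -11.9999 matches the eigenvalue product -12.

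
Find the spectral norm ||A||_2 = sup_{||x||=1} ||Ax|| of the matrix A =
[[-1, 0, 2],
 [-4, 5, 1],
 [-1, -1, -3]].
||A||_2 ≈ 6.6064 (= sqrt(largest eigenvalue of A^T A))

||A||_2 = sigma_max(A) = sqrt(lambda_max(A^T A)). Form the symmetric matrix M = A^T A =
[[18, -19, -3],
 [-19, 26, 8],
 [-3, 8, 14]].
Its characteristic polynomial (trace, sum of principal 2x2 minors, determinant of M give the coefficients) is
  p(λ) = det(λ I - M) = λ^3 - 58λ^2 + 650λ - 1024.
No integer candidate from the rational root theorem (±divisors of 1024) is a root, so the roots are irrational. The cubic discriminant is Δ = 190186096 > 0, so there are three distinct real roots. p(1) = -431 and p(2) = 52 have opposite signs, so a root lies in (1, 2); Newton's method refines it to λ ≈ 1.8808. p(12) = 152 and p(13) = -179 have opposite signs, so a root lies in (12, 13); Newton's method refines it to λ ≈ 12.4747. p(43) = -809 and p(44) = 472 have opposite signs, so a root lies in (43, 44); Newton's method refines it to λ ≈ 43.6445. Check (Vieta): the three roots sum to 58, matching tr M = 58.
So the eigenvalues of A^T A are ≈ 1.8808, 12.4747, 43.6445 (all ≥ 0, as they must be for A^T A). The largest is λ_max ≈ 43.6445, hence ||A||_2 = sqrt(λ_max) ≈ 6.6064.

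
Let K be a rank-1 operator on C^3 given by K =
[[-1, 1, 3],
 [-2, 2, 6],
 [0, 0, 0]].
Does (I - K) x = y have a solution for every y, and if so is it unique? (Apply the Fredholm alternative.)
(I - K) is singular (det(I - K) = 0, i.e. 1 ∈ sigma(K)). (I - K) x = y is solvable iff y ⊥ ker((I - K)^*) = span{(-1, 1, 3)}, i.e. iff -y_1 + y_2 + 3y_3 = 0. When solvable, the solutions are x = y + c·(1, 2, 0), c arbitrary (ker(I - K) = span{(1, 2, 0)}, dimension 1).

K has rank 1, so it is an outer product K = u v^T: every row of K is a multiple of one row vector. Reading off the entries, u = (1, 2, 0) and v = (-1, 1, 3) (row i of K equals u_i·v^T). A rank-one matrix u v^T satisfies K u = u (v·u) and kills the (2)-dimensional subspace v^⊥, so its characteristic polynomial is lambda^2 (lambda - v·u) with v·u = tr K = 1. Hence the eigenvalues of I - K are 1 (multiplicity 2) and 1 - (1) = 0, so det(I - K) = 0. (Direct check: I - K =
[[2, -1, -3],
 [2, -1, -6],
 [0, 0, 1]]
has determinant 0.) So 1 is an eigenvalue of K and (I - K) is not invertible. The finite-dimensional Fredholm alternative says: either (I - K) is invertible, or ker(I - K) ≠ {0} and then range(I - K) = ker((I - K)^*)^⊥, with dim ker(I - K) = dim ker((I - K)^*). We are in the second case, so we need both kernels. Kernel of I - K: (I - K) u = u - u (v·u) = u - u = 0, so ker(I - K) = span{u} = span{(1, 2, 0)} (it is exactly 1-dimensional because rank(I - K) = 2). Kernel of the adjoint: K is real, so (I - K)^* = I - K^T = I - v u^T, and (I - v u^T) v = v - v (u·v) = 0; hence ker((I - K)^*) = span{v} = span{(-1, 1, 3)}. Therefore (I - K) x = y is solvable iff <y, v> = 0, i.e. iff -y_1 + y_2 + 3y_3 = 0. When this holds, K y = u (v·y) = 0, so (I - K) y = y and x = y is a particular solution; the full solution set is the line x = y + c·u = y + c·(1, 2, 0), c ∈ C.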